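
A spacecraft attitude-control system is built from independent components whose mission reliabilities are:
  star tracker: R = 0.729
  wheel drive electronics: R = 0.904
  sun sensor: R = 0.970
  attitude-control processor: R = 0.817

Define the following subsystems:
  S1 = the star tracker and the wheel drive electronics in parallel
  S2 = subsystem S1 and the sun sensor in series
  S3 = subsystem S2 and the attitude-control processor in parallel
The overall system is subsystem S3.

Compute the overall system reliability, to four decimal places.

0.9899

Parallel (star tracker and wheel drive electronics): 1 − (1 − 0.729000)(1 − 0.904000) = 0.973984
Series ([0.973984] and sun sensor): 0.973984 × 0.970000 = 0.944764
Parallel ([0.944764] and attitude-control processor): 1 − (1 − 0.944764)(1 − 0.817000) = 0.9899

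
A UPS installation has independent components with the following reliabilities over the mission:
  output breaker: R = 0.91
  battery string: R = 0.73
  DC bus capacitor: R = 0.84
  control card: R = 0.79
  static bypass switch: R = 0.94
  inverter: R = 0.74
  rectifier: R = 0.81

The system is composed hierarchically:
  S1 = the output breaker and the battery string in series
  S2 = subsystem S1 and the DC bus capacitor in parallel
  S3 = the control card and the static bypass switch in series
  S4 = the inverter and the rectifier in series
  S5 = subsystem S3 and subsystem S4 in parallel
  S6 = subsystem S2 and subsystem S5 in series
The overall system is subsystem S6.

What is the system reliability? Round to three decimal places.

Series (output breaker and battery string): 0.91000 × 0.73000 = 0.66430
Parallel ([0.66430] and DC bus capacitor): 1 − (1 − 0.66430)(1 − 0.84000) = 0.94629
Series (control card and static bypass switch): 0.79000 × 0.94000 = 0.74260
Series (inverter and rectifier): 0.74000 × 0.81000 = 0.59940
Parallel ([0.74260] and [0.59940]): 1 − (1 − 0.74260)(1 − 0.59940) = 0.89689
Series ([0.94629] and [0.89689]): 0.94629 × 0.89689 = 0.849

0.849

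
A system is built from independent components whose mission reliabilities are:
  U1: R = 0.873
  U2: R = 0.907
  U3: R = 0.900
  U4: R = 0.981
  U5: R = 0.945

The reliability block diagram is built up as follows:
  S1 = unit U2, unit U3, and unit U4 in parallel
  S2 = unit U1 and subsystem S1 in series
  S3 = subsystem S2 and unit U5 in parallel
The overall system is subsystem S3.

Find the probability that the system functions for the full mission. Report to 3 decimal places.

Parallel (U2, U3, and U4): 1 − (1 − 0.90700)(1 − 0.90000)(1 − 0.98100) = 0.99982
Series (U1 and [0.99982]): 0.87300 × 0.99982 = 0.87284
Parallel ([0.87284] and U5): 1 − (1 − 0.87284)(1 − 0.94500) = 0.993

0.993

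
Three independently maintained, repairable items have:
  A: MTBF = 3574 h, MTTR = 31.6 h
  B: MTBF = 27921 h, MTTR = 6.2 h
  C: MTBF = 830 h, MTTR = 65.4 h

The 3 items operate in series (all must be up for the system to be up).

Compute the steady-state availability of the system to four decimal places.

0.9186

A(A) = MTBF/(MTBF+MTTR) = 3574/(3574+31.6) = 0.991236
A(B) = MTBF/(MTBF+MTTR) = 27921/(27921+6.2) = 0.999778
A(C) = MTBF/(MTBF+MTTR) = 830/(830+65.4) = 0.926960
Series availability: 0.991236 × 0.999778 × 0.926960 = 0.9186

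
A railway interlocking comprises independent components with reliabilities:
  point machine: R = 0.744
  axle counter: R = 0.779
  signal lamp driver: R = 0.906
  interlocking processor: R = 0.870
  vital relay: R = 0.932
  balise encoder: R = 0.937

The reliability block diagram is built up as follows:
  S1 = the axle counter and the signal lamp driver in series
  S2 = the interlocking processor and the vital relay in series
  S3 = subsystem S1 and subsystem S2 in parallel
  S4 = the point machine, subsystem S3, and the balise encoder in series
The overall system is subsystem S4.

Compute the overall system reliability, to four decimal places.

0.6583

Series (axle counter and signal lamp driver): 0.779000 × 0.906000 = 0.705774
Series (interlocking processor and vital relay): 0.870000 × 0.932000 = 0.810840
Parallel ([0.705774] and [0.810840]): 1 − (1 − 0.705774)(1 − 0.810840) = 0.944344
Series (point machine, [0.944344], and balise encoder): 0.744000 × 0.944344 × 0.937000 = 0.6583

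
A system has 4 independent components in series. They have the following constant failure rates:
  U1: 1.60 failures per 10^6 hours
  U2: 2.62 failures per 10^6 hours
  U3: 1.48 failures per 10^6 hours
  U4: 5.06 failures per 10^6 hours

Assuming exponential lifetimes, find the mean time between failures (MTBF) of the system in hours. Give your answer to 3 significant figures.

Series of exponential components: λ_sys = Σ λ_i
λ_sys = 0.00000160 + 0.00000262 + 0.00000148 + 0.00000506 = 1.0760e-05 /h
MTBF = 1 / λ_sys = 92900 h

92900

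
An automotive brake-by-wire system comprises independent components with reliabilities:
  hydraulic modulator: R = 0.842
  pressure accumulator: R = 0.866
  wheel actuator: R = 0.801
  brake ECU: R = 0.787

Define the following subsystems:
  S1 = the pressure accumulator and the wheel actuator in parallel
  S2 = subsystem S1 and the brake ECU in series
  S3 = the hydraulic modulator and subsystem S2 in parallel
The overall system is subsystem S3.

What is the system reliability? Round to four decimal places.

0.9630

Parallel (pressure accumulator and wheel actuator): 1 − (1 − 0.866000)(1 − 0.801000) = 0.973334
Series ([0.973334] and brake ECU): 0.973334 × 0.787000 = 0.766014
Parallel (hydraulic modulator and [0.766014]): 1 − (1 − 0.842000)(1 − 0.766014) = 0.9630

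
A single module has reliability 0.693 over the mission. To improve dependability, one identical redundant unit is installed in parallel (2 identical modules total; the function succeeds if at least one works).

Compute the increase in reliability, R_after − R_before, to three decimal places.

R_before = 0.693
R_after = 1 − (1 − 0.693)^2 = 0.906
ΔR = 0.906 − 0.693 = 0.213

0.213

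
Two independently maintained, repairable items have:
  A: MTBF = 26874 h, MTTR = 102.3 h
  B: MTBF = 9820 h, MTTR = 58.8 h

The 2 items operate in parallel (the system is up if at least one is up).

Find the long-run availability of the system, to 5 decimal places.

A(A) = MTBF/(MTBF+MTTR) = 26874/(26874+102.3) = 0.996208
A(B) = MTBF/(MTBF+MTTR) = 9820/(9820+58.8) = 0.994048
Parallel availability: 1 − (1 − 0.996208)(1 − 0.994048) = 0.99998

0.99998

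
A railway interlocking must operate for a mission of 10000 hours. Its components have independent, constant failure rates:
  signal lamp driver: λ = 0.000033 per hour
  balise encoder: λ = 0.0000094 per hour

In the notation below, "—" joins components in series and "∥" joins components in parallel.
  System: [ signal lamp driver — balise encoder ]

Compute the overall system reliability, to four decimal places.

0.6544

R(signal lamp driver) = exp(−0.000033 × 10000) = 0.718924
R(balise encoder) = exp(−0.0000094 × 10000) = 0.910283
Series (signal lamp driver and balise encoder): 0.718924 × 0.910283 = 0.6544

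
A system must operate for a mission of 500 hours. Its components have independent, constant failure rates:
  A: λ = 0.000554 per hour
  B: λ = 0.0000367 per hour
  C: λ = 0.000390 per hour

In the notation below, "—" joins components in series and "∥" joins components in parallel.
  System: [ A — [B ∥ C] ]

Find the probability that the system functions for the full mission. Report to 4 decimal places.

0.7556

R(A) = exp(−0.000554 × 500) = 0.758054
R(B) = exp(−0.0000367 × 500) = 0.981817
R(C) = exp(−0.000390 × 500) = 0.822835
Parallel (B and C): 1 − (1 − 0.981817)(1 − 0.822835) = 0.996779
Series (A and [0.996779]): 0.758054 × 0.996779 = 0.7556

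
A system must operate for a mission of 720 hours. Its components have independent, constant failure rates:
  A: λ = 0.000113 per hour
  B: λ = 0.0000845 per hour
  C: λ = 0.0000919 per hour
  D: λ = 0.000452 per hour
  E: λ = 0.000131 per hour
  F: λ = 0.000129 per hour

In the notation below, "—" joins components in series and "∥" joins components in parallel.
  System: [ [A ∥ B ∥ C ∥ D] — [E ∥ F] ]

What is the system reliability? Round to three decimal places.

R(A) = exp(−0.000113 × 720) = 0.92186
R(B) = exp(−0.0000845 × 720) = 0.94097
R(C) = exp(−0.0000919 × 720) = 0.93597
R(D) = exp(−0.000452 × 720) = 0.72221
R(E) = exp(−0.000131 × 720) = 0.90999
R(F) = exp(−0.000129 × 720) = 0.91130
Parallel (A, B, C, and D): 1 − (1 − 0.92186)(1 − 0.94097)(1 − 0.93597)(1 − 0.72221) = 0.99992
Parallel (E and F): 1 − (1 − 0.90999)(1 − 0.91130) = 0.99202
Series ([0.99992] and [0.99202]): 0.99992 × 0.99202 = 0.992

0.992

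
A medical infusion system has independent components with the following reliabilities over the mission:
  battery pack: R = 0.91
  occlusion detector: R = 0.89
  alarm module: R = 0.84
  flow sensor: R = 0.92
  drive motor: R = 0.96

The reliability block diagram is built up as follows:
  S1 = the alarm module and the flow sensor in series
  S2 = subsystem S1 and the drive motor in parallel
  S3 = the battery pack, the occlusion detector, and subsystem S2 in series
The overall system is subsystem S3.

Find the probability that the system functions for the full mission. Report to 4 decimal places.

0.8025

Series (alarm module and flow sensor): 0.840000 × 0.920000 = 0.772800
Parallel ([0.772800] and drive motor): 1 − (1 − 0.772800)(1 − 0.960000) = 0.990912
Series (battery pack, occlusion detector, and [0.990912]): 0.910000 × 0.890000 × 0.990912 = 0.8025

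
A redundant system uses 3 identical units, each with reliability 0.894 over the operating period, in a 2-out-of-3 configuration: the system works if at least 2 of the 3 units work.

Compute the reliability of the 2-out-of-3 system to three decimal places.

0.969

R = Σ_{i=2}^{3} C(3,i) p^i (1−p)^{3−i} with p = 0.894
C(3,2)·0.894^2·0.106^1 = 0.25416
C(3,3)·0.894^3·0.106^0 = 0.71452
Sum = 0.969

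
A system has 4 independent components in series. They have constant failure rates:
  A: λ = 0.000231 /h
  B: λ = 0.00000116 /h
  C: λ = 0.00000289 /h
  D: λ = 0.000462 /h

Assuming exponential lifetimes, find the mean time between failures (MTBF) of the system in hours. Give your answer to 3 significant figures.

1430

Series of exponential components: λ_sys = Σ λ_i
λ_sys = 0.000231 + 0.00000116 + 0.00000289 + 0.000462 = 6.9705e-04 /h
MTBF = 1 / λ_sys = 1430 h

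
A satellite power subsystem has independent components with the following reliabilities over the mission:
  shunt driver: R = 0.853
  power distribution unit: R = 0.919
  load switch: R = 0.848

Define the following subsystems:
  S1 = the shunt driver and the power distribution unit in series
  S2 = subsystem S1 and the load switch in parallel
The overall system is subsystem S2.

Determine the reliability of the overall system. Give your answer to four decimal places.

Series (shunt driver and power distribution unit): 0.853000 × 0.919000 = 0.783907
Parallel ([0.783907] and load switch): 1 − (1 − 0.783907)(1 − 0.848000) = 0.9672

0.9672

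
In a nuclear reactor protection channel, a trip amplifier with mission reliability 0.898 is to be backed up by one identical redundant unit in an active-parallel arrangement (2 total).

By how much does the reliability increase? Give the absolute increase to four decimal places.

0.0916

R_before = 0.898
R_after = 1 − (1 − 0.898)^2 = 0.9896
ΔR = 0.9896 − 0.898 = 0.0916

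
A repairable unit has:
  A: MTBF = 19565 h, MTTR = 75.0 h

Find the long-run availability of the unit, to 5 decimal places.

A(A) = MTBF/(MTBF+MTTR) = 19565/(19565+75.0) = 0.99618

0.99618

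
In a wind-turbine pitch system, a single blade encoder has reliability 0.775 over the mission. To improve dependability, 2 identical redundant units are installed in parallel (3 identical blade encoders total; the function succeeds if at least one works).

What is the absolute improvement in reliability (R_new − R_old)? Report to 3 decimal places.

R_before = 0.775
R_after = 1 − (1 − 0.775)^3 = 0.989
ΔR = 0.989 − 0.775 = 0.214

0.214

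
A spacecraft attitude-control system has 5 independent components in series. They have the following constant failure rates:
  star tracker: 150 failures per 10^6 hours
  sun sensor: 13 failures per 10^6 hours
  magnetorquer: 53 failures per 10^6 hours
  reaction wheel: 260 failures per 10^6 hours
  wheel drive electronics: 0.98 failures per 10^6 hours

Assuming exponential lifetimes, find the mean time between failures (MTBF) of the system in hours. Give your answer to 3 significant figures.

Series of exponential components: λ_sys = Σ λ_i
λ_sys = 0.00015 + 0.000013 + 0.000053 + 0.00026 + 0.00000098 = 4.7698e-04 /h
MTBF = 1 / λ_sys = 2100 h

2100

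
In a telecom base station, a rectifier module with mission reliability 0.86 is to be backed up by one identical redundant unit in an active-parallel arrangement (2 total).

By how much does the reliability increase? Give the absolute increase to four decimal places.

R_before = 0.86
R_after = 1 − (1 − 0.86)^2 = 0.9804
ΔR = 0.9804 − 0.86 = 0.1204

0.1204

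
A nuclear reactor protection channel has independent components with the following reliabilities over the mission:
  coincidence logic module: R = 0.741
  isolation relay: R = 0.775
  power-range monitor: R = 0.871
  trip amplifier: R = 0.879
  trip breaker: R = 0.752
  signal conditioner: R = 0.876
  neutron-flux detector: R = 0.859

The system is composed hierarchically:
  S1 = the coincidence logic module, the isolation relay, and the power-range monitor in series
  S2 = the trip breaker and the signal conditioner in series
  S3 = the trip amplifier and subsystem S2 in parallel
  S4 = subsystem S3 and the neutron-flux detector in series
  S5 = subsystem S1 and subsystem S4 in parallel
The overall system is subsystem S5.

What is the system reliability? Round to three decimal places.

Series (coincidence logic module, isolation relay, and power-range monitor): 0.74100 × 0.77500 × 0.87100 = 0.50019
Series (trip breaker and signal conditioner): 0.75200 × 0.87600 = 0.65875
Parallel (trip amplifier and [0.65875]): 1 − (1 − 0.87900)(1 − 0.65875) = 0.95871
Series ([0.95871] and neutron-flux detector): 0.95871 × 0.85900 = 0.82353
Parallel ([0.50019] and [0.82353]): 1 − (1 − 0.50019)(1 − 0.82353) = 0.912

0.912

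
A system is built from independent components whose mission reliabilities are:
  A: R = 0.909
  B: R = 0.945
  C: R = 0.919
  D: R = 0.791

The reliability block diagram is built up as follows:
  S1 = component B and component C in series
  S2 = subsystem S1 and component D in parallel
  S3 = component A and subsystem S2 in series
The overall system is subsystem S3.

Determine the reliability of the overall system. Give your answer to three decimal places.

0.884

Series (B and C): 0.94500 × 0.91900 = 0.86846
Parallel ([0.86846] and D): 1 − (1 − 0.86846)(1 − 0.79100) = 0.97251
Series (A and [0.97251]): 0.90900 × 0.97251 = 0.884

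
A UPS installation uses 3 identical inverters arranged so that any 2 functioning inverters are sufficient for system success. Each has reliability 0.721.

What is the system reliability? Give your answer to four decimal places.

0.8099

R = Σ_{i=2}^{3} C(3,i) p^i (1−p)^{3−i} with p = 0.721
C(3,2)·0.721^2·0.279^1 = 0.435107
C(3,3)·0.721^3·0.279^0 = 0.374805
Sum = 0.8099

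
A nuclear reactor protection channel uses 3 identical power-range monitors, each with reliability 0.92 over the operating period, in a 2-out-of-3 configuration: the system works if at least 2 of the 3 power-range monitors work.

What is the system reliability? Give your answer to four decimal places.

0.9818

R = Σ_{i=2}^{3} C(3,i) p^i (1−p)^{3−i} with p = 0.92
C(3,2)·0.92^2·0.08^1 = 0.203136
C(3,3)·0.92^3·0.08^0 = 0.778688
Sum = 0.9818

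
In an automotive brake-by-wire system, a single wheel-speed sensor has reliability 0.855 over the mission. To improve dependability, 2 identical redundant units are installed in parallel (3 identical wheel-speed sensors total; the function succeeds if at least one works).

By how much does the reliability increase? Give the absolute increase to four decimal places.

R_before = 0.855
R_after = 1 − (1 − 0.855)^3 = 0.9970
ΔR = 0.9970 − 0.855 = 0.1420

0.1420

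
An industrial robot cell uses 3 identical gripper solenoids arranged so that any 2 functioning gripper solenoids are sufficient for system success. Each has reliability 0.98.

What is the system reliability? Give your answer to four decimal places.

R = Σ_{i=2}^{3} C(3,i) p^i (1−p)^{3−i} with p = 0.98
C(3,2)·0.98^2·0.02^1 = 0.057624
C(3,3)·0.98^3·0.02^0 = 0.941192
Sum = 0.9988

0.9988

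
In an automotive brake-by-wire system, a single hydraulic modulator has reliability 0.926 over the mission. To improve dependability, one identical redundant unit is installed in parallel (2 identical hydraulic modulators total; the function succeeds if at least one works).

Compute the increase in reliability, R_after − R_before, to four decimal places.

R_before = 0.926
R_after = 1 − (1 − 0.926)^2 = 0.9945
ΔR = 0.9945 − 0.926 = 0.0685

0.0685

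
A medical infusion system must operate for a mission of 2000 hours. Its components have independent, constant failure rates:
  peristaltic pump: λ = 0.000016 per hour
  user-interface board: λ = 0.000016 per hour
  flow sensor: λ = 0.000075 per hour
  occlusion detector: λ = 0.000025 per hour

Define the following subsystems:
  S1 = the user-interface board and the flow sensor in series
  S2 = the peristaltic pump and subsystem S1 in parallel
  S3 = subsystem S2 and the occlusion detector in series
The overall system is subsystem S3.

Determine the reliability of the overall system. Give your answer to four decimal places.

R(peristaltic pump) = exp(−0.000016 × 2000) = 0.968507
R(user-interface board) = exp(−0.000016 × 2000) = 0.968507
R(flow sensor) = exp(−0.000075 × 2000) = 0.860708
R(occlusion detector) = exp(−0.000025 × 2000) = 0.951229
Series (user-interface board and flow sensor): 0.968507 × 0.860708 = 0.833602
Parallel (peristaltic pump and [0.833602]): 1 − (1 − 0.968507)(1 − 0.833602) = 0.994760
Series ([0.994760] and occlusion detector): 0.994760 × 0.951229 = 0.9462

0.9462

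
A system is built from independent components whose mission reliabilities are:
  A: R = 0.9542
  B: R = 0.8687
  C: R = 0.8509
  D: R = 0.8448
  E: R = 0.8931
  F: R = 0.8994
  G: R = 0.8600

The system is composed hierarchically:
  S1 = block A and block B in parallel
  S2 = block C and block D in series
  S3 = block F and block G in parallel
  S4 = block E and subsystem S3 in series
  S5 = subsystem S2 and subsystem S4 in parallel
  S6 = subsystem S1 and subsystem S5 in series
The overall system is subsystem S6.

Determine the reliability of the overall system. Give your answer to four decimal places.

0.9606

Parallel (A and B): 1 − (1 − 0.954200)(1 − 0.868700) = 0.993986
Series (C and D): 0.850900 × 0.844800 = 0.718840
Parallel (F and G): 1 − (1 − 0.899400)(1 − 0.860000) = 0.985916
Series (E and [0.985916]): 0.893100 × 0.985916 = 0.880522
Parallel ([0.718840] and [0.880522]): 1 − (1 − 0.718840)(1 − 0.880522) = 0.966408
Series ([0.993986] and [0.966408]): 0.993986 × 0.966408 = 0.9606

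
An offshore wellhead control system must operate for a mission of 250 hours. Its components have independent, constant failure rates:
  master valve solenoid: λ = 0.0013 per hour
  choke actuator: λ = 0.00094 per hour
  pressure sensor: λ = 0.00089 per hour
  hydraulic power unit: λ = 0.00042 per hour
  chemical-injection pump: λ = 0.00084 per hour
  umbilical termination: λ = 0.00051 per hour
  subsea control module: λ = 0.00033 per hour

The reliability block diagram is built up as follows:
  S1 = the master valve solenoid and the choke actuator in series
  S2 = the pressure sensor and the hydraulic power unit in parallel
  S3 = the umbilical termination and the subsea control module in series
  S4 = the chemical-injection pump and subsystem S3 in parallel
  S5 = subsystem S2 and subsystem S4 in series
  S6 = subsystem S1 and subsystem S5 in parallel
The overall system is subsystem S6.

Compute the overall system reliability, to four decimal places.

R(master valve solenoid) = exp(−0.0013 × 250) = 0.722527
R(choke actuator) = exp(−0.00094 × 250) = 0.790571
R(pressure sensor) = exp(−0.00089 × 250) = 0.800515
R(hydraulic power unit) = exp(−0.00042 × 250) = 0.900325
R(chemical-injection pump) = exp(−0.00084 × 250) = 0.810584
R(umbilical termination) = exp(−0.00051 × 250) = 0.880293
R(subsea control module) = exp(−0.00033 × 250) = 0.920811
Series (master valve solenoid and choke actuator): 0.722527 × 0.790571 = 0.571209
Parallel (pressure sensor and hydraulic power unit): 1 − (1 − 0.800515)(1 − 0.900325) = 0.980116
Series (umbilical termination and subsea control module): 0.880293 × 0.920811 = 0.810583
Parallel (chemical-injection pump and [0.810583]): 1 − (1 − 0.810584)(1 − 0.810583) = 0.964121
Series ([0.980116] and [0.964121]): 0.980116 × 0.964121 = 0.944950
Parallel ([0.571209] and [0.944950]): 1 − (1 − 0.571209)(1 − 0.944950) = 0.9764

0.9764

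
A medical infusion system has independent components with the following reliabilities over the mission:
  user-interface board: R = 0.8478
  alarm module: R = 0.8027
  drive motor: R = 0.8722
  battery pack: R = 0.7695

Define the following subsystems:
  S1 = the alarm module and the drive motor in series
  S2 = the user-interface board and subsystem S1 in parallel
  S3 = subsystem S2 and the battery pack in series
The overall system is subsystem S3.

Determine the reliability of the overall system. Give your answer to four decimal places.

0.7344

Series (alarm module and drive motor): 0.802700 × 0.872200 = 0.700115
Parallel (user-interface board and [0.700115]): 1 − (1 − 0.847800)(1 − 0.700115) = 0.954358
Series ([0.954358] and battery pack): 0.954358 × 0.769500 = 0.7344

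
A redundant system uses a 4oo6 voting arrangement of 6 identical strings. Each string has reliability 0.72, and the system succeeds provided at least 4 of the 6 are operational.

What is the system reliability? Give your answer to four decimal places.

0.7804

R = Σ_{i=4}^{6} C(6,i) p^i (1−p)^{6−i} with p = 0.72
C(6,4)·0.72^4·0.28^2 = 0.316037
C(6,5)·0.72^5·0.28^1 = 0.325066
C(6,6)·0.72^6·0.28^0 = 0.139314
Sum = 0.7804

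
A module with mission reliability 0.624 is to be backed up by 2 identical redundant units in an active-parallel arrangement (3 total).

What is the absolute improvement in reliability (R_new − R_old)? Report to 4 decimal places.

R_before = 0.624
R_after = 1 − (1 − 0.624)^3 = 0.9468
ΔR = 0.9468 − 0.624 = 0.3228

0.3228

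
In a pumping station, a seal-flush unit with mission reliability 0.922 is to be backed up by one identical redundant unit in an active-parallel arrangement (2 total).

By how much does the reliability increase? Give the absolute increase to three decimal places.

0.072

R_before = 0.922
R_after = 1 − (1 − 0.922)^2 = 0.994
ΔR = 0.994 − 0.922 = 0.072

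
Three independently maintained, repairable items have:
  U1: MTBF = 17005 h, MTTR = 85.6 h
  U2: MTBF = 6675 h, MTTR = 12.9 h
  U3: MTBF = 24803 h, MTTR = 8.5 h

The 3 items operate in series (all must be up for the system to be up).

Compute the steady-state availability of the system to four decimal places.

0.9927

A(U1) = MTBF/(MTBF+MTTR) = 17005/(17005+85.6) = 0.994991
A(U2) = MTBF/(MTBF+MTTR) = 6675/(6675+12.9) = 0.998071
A(U3) = MTBF/(MTBF+MTTR) = 24803/(24803+8.5) = 0.999657
Series availability: 0.994991 × 0.998071 × 0.999657 = 0.9927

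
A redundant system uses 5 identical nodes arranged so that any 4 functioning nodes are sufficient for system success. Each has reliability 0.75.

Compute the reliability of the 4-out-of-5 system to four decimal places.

0.6328

R = Σ_{i=4}^{5} C(5,i) p^i (1−p)^{5−i} with p = 0.75
C(5,4)·0.75^4·0.25^1 = 0.395508
C(5,5)·0.75^5·0.25^0 = 0.237305
Sum = 0.6328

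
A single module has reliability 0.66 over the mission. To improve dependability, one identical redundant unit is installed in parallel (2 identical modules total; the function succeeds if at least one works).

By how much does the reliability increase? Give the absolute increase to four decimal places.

0.2244

R_before = 0.66
R_after = 1 − (1 − 0.66)^2 = 0.8844
ΔR = 0.8844 − 0.66 = 0.2244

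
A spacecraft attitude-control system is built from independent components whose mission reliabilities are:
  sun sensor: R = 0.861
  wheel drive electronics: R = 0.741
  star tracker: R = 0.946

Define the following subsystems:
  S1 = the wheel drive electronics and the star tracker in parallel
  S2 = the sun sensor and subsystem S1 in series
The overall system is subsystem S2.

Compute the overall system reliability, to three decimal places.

Parallel (wheel drive electronics and star tracker): 1 − (1 − 0.74100)(1 − 0.94600) = 0.98601
Series (sun sensor and [0.98601]): 0.86100 × 0.98601 = 0.849

0.849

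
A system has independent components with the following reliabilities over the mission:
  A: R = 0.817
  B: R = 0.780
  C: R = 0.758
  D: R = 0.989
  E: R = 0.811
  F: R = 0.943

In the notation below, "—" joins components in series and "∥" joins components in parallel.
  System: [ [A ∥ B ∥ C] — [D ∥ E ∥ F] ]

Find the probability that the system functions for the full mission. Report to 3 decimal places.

0.990

Parallel (A, B, and C): 1 − (1 − 0.81700)(1 − 0.78000)(1 − 0.75800) = 0.99026
Parallel (D, E, and F): 1 − (1 − 0.98900)(1 − 0.81100)(1 − 0.94300) = 0.99988
Series ([0.99026] and [0.99988]): 0.99026 × 0.99988 = 0.990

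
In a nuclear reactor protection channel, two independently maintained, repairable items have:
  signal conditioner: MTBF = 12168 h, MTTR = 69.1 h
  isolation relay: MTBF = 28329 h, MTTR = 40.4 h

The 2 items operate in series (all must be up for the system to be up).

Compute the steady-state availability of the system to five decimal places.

0.99294

A(signal conditioner) = MTBF/(MTBF+MTTR) = 12168/(12168+69.1) = 0.994353
A(isolation relay) = MTBF/(MTBF+MTTR) = 28329/(28329+40.4) = 0.998576
Series availability: 0.994353 × 0.998576 = 0.99294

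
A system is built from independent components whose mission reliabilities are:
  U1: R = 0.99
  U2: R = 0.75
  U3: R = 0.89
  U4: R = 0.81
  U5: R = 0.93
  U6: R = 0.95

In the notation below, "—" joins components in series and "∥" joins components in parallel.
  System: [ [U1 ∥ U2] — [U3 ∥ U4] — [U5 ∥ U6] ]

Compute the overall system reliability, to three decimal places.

0.973

Parallel (U1 and U2): 1 − (1 − 0.99000)(1 − 0.75000) = 0.99750
Parallel (U3 and U4): 1 − (1 − 0.89000)(1 − 0.81000) = 0.97910
Parallel (U5 and U6): 1 − (1 − 0.93000)(1 − 0.95000) = 0.99650
Series ([0.99750], [0.97910], and [0.99650]): 0.99750 × 0.97910 × 0.99650 = 0.973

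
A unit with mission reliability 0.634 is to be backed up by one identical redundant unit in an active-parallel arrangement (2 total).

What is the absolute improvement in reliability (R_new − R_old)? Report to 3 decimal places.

0.232

R_before = 0.634
R_after = 1 − (1 − 0.634)^2 = 0.866
ΔR = 0.866 − 0.634 = 0.232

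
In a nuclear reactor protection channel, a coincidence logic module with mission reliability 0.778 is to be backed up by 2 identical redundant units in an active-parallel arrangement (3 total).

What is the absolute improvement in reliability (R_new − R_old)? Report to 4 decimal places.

R_before = 0.778
R_after = 1 − (1 − 0.778)^3 = 0.9891
ΔR = 0.9891 − 0.778 = 0.2111

0.2111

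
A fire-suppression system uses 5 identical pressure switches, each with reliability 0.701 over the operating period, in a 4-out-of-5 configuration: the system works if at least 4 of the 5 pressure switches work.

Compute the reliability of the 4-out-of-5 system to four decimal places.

R = Σ_{i=4}^{5} C(5,i) p^i (1−p)^{5−i} with p = 0.701
C(5,4)·0.701^4·0.299^1 = 0.361005
C(5,5)·0.701^5·0.299^0 = 0.169274
Sum = 0.5303

0.5303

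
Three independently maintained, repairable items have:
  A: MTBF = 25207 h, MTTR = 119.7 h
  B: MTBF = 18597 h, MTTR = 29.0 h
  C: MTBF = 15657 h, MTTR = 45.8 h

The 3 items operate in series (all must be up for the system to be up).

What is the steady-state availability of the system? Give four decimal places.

A(A) = MTBF/(MTBF+MTTR) = 25207/(25207+119.7) = 0.995274
A(B) = MTBF/(MTBF+MTTR) = 18597/(18597+29.0) = 0.998443
A(C) = MTBF/(MTBF+MTTR) = 15657/(15657+45.8) = 0.997083
Series availability: 0.995274 × 0.998443 × 0.997083 = 0.9908

0.9908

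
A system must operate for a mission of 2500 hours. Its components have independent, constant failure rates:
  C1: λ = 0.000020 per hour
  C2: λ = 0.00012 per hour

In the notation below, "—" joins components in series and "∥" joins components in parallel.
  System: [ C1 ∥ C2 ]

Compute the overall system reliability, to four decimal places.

R(C1) = exp(−0.000020 × 2500) = 0.951229
R(C2) = exp(−0.00012 × 2500) = 0.740818
Parallel (C1 and C2): 1 − (1 − 0.951229)(1 − 0.740818) = 0.9874

0.9874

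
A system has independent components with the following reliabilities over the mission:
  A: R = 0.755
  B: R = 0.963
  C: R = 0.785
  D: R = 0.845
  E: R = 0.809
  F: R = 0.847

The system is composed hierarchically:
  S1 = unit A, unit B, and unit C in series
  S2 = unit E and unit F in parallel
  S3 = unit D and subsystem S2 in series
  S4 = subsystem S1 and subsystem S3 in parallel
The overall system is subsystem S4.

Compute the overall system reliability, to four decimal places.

Series (A, B, and C): 0.755000 × 0.963000 × 0.785000 = 0.570746
Parallel (E and F): 1 − (1 − 0.809000)(1 − 0.847000) = 0.970777
Series (D and [0.970777]): 0.845000 × 0.970777 = 0.820307
Parallel ([0.570746] and [0.820307]): 1 − (1 − 0.570746)(1 − 0.820307) = 0.9229

0.9229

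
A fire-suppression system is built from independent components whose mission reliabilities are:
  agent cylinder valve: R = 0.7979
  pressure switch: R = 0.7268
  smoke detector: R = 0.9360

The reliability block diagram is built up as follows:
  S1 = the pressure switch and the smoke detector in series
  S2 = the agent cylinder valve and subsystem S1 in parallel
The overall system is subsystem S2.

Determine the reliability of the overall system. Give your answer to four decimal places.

Series (pressure switch and smoke detector): 0.726800 × 0.936000 = 0.680285
Parallel (agent cylinder valve and [0.680285]): 1 − (1 − 0.797900)(1 − 0.680285) = 0.9354

0.9354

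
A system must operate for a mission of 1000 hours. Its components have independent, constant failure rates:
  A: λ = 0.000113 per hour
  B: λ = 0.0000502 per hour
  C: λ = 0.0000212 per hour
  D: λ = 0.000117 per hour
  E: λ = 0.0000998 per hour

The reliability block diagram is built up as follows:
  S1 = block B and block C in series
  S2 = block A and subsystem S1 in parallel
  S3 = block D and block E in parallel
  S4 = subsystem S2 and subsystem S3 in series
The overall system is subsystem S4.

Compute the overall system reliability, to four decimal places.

R(A) = exp(−0.000113 × 1000) = 0.893151
R(B) = exp(−0.0000502 × 1000) = 0.951039
R(C) = exp(−0.0000212 × 1000) = 0.979023
R(D) = exp(−0.000117 × 1000) = 0.889585
R(E) = exp(−0.0000998 × 1000) = 0.905018
Series (B and C): 0.951039 × 0.979023 = 0.931089
Parallel (A and [0.931089]): 1 − (1 − 0.893151)(1 − 0.931089) = 0.992637
Parallel (D and E): 1 − (1 − 0.889585)(1 − 0.905018) = 0.989513
Series ([0.992637] and [0.989513]): 0.992637 × 0.989513 = 0.9822

0.9822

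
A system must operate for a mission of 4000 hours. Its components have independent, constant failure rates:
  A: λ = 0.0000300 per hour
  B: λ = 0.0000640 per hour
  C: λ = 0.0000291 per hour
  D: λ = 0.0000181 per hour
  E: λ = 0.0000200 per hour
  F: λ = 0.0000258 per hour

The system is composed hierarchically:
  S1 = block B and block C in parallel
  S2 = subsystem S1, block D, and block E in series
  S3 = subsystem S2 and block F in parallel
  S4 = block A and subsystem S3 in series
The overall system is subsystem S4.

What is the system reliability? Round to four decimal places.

R(A) = exp(−0.0000300 × 4000) = 0.886920
R(B) = exp(−0.0000640 × 4000) = 0.774142
R(C) = exp(−0.0000291 × 4000) = 0.890119
R(D) = exp(−0.0000181 × 4000) = 0.930159
R(E) = exp(−0.0000200 × 4000) = 0.923116
R(F) = exp(−0.0000258 × 4000) = 0.901947
Parallel (B and C): 1 − (1 − 0.774142)(1 − 0.890119) = 0.975182
Series ([0.975182], D, and E): 0.975182 × 0.930159 × 0.923116 = 0.837335
Parallel ([0.837335] and F): 1 − (1 − 0.837335)(1 − 0.901947) = 0.984050
Series (A and [0.984050]): 0.886920 × 0.984050 = 0.8728

0.8728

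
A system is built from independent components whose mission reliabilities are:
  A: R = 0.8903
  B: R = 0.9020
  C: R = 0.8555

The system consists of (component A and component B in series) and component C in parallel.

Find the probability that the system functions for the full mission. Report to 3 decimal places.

Series (A and B): 0.89030 × 0.90200 = 0.80305
Parallel ([0.80305] and C): 1 − (1 − 0.80305)(1 − 0.85550) = 0.972

0.972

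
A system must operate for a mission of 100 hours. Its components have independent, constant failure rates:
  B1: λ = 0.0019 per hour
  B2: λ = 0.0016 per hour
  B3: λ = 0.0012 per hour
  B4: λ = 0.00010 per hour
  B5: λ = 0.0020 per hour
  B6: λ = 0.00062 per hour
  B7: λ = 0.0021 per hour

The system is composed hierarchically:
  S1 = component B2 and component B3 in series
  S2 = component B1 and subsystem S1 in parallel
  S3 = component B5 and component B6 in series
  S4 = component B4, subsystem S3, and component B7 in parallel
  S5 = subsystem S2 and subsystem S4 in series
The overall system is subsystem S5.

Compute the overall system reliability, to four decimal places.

0.9573

R(B1) = exp(−0.0019 × 100) = 0.826959
R(B2) = exp(−0.0016 × 100) = 0.852144
R(B3) = exp(−0.0012 × 100) = 0.886920
R(B4) = exp(−0.00010 × 100) = 0.990050
R(B5) = exp(−0.0020 × 100) = 0.818731
R(B6) = exp(−0.00062 × 100) = 0.939883
R(B7) = exp(−0.0021 × 100) = 0.810584
Series (B2 and B3): 0.852144 × 0.886920 = 0.755784
Parallel (B1 and [0.755784]): 1 − (1 − 0.826959)(1 − 0.755784) = 0.957741
Series (B5 and B6): 0.818731 × 0.939883 = 0.769511
Parallel (B4, [0.769511], and B7): 1 − (1 − 0.990050)(1 − 0.769511)(1 − 0.810584) = 0.999566
Series ([0.957741] and [0.999566]): 0.957741 × 0.999566 = 0.9573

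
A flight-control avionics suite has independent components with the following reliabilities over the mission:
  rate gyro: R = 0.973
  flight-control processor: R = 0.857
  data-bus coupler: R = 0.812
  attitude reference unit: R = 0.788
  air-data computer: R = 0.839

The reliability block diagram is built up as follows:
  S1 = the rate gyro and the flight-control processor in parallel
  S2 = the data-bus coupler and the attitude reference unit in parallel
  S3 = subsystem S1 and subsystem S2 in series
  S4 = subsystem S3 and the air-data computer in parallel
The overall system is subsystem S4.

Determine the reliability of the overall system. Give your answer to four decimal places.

Parallel (rate gyro and flight-control processor): 1 − (1 − 0.973000)(1 − 0.857000) = 0.996139
Parallel (data-bus coupler and attitude reference unit): 1 − (1 − 0.812000)(1 − 0.788000) = 0.960144
Series ([0.996139] and [0.960144]): 0.996139 × 0.960144 = 0.956437
Parallel ([0.956437] and air-data computer): 1 − (1 − 0.956437)(1 − 0.839000) = 0.9930

0.9930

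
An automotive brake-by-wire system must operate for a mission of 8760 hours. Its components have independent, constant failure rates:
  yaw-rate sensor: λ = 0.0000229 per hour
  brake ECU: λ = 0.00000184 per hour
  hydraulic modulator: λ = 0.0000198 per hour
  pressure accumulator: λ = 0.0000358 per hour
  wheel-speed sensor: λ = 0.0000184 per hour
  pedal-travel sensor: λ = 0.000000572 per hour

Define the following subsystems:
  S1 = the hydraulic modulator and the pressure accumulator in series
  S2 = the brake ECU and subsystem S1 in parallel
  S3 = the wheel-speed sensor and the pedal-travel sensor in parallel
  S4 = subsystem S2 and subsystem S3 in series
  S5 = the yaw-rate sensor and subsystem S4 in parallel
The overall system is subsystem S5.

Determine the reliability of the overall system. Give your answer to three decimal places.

R(yaw-rate sensor) = exp(−0.0000229 × 8760) = 0.81824
R(brake ECU) = exp(−0.00000184 × 8760) = 0.98401
R(hydraulic modulator) = exp(−0.0000198 × 8760) = 0.84076
R(pressure accumulator) = exp(−0.0000358 × 8760) = 0.73081
R(wheel-speed sensor) = exp(−0.0000184 × 8760) = 0.85114
R(pedal-travel sensor) = exp(−0.000000572 × 8760) = 0.99500
Series (hydraulic modulator and pressure accumulator): 0.84076 × 0.73081 = 0.61444
Parallel (brake ECU and [0.61444]): 1 − (1 − 0.98401)(1 − 0.61444) = 0.99383
Parallel (wheel-speed sensor and pedal-travel sensor): 1 − (1 − 0.85114)(1 − 0.99500) = 0.99926
Series ([0.99383] and [0.99926]): 0.99383 × 0.99926 = 0.99309
Parallel (yaw-rate sensor and [0.99309]): 1 − (1 − 0.81824)(1 − 0.99309) = 0.999

0.999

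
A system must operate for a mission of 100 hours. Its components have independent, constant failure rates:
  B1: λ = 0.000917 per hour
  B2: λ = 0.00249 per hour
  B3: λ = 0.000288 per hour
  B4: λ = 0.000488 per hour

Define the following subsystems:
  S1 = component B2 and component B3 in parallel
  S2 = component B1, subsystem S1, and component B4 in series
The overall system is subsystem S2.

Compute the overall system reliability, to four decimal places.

0.8635

R(B1) = exp(−0.000917 × 100) = 0.912379
R(B2) = exp(−0.00249 × 100) = 0.779580
R(B3) = exp(−0.000288 × 100) = 0.971611
R(B4) = exp(−0.000488 × 100) = 0.952372
Parallel (B2 and B3): 1 − (1 − 0.779580)(1 − 0.971611) = 0.993742
Series (B1, [0.993742], and B4): 0.912379 × 0.993742 × 0.952372 = 0.8635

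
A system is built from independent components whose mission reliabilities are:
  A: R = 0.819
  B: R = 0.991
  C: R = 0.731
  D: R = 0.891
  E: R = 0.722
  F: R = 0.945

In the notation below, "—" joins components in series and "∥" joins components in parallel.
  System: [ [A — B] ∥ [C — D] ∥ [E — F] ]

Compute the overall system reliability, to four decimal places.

Series (A and B): 0.819000 × 0.991000 = 0.811629
Series (C and D): 0.731000 × 0.891000 = 0.651321
Series (E and F): 0.722000 × 0.945000 = 0.682290
Parallel ([0.811629], [0.651321], and [0.682290]): 1 − (1 − 0.811629)(1 − 0.651321)(1 − 0.682290) = 0.9791

0.9791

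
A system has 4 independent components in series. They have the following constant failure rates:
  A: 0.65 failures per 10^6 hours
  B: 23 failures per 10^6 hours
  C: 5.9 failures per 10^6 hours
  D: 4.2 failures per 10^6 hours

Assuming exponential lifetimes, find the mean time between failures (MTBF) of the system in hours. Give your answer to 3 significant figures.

29600

Series of exponential components: λ_sys = Σ λ_i
λ_sys = 0.00000065 + 0.000023 + 0.0000059 + 0.0000042 = 3.3750e-05 /h
MTBF = 1 / λ_sys = 29600 h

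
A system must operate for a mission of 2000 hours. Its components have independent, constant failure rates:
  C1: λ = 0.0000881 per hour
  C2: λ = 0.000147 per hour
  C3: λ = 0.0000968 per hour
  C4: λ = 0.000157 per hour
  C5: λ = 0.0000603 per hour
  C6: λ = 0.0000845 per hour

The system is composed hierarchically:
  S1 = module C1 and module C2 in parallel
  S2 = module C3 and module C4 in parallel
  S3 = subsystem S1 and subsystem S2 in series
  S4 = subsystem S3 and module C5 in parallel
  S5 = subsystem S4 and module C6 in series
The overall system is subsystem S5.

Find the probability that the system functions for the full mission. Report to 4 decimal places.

R(C1) = exp(−0.0000881 × 2000) = 0.838450
R(C2) = exp(−0.000147 × 2000) = 0.745276
R(C3) = exp(−0.0000968 × 2000) = 0.823987
R(C4) = exp(−0.000157 × 2000) = 0.730519
R(C5) = exp(−0.0000603 × 2000) = 0.886388
R(C6) = exp(−0.0000845 × 2000) = 0.844509
Parallel (C1 and C2): 1 − (1 − 0.838450)(1 − 0.745276) = 0.958849
Parallel (C3 and C4): 1 − (1 − 0.823987)(1 − 0.730519) = 0.952568
Series ([0.958849] and [0.952568]): 0.958849 × 0.952568 = 0.913369
Parallel ([0.913369] and C5): 1 − (1 − 0.913369)(1 − 0.886388) = 0.990158
Series ([0.990158] and C6): 0.990158 × 0.844509 = 0.8362

0.8362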